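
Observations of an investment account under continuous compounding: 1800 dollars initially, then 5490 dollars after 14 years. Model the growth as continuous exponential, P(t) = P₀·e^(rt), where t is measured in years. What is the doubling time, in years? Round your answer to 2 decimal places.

doubling time ≈ 8.70 years

r = ln(5490/1800) / 14 = ln(3.05) / 14 ≈ 0.079653 per year
doubling time = ln 2 / |r| = 0.69315 / 0.079653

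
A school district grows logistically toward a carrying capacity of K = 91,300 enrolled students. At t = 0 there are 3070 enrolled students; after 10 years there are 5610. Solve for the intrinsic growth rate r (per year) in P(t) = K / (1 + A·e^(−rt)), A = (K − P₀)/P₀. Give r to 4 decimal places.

A = (91300 − 3070)/3070 = 28.73941
5610 = 91300/(1 + 28.73941·e^(−r·10)) → e^(−10r) = (16.27451 − 1)/28.73941 = 0.531483
r = −ln(0.531483)/10 = 0.63208/10

r ≈ 0.0632 per year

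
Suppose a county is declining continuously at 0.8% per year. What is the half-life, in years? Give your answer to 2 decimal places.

half-life ≈ 86.64 years

half-life = ln(2) / |r| = 0.69315 / 0.008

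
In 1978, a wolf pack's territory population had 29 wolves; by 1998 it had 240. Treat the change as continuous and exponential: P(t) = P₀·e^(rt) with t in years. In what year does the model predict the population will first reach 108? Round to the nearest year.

r = ln(240/29) / 20 = 2.11334/20 ≈ 0.105667 per year
t = ln(108/29) / r = 1.31484/0.105667 ≈ 12.44 years after 1978

year 1990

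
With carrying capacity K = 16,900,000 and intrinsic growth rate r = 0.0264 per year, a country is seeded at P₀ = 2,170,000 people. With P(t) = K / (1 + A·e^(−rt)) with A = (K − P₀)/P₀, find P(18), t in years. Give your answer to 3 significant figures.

A = (16900000 − 2170000)/2170000 = 6.78802
P(18) = 16900000 / (1 + 6.78802·e^(−0.0264·18)) = 16900000 / (1 + 6.78802·0.621761)
= 16900000 / 5.22052 ≈ 3237223.53

≈ 3,240,000 people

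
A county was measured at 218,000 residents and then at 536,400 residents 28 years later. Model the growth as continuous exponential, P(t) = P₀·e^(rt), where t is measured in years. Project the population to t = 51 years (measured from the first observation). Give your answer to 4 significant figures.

r = ln(536400/218000) / 28 ≈ 0.032157 per year
P(51) = 218000 · e^(0.032157·51) = 218000 · 5.1551 ≈ 1123812.49

≈ 1,124,000 residents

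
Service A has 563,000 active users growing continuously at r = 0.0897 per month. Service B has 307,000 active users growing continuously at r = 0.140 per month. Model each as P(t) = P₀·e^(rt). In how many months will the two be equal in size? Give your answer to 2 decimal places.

t ≈ 12.06 months

563000·e^(0.0897t) = 307000·e^(0.14t)
563000/307000 = e^((0.14 − 0.0897)t) → ln(1.83388) = 0.0503·t
t = 0.60643 / 0.0503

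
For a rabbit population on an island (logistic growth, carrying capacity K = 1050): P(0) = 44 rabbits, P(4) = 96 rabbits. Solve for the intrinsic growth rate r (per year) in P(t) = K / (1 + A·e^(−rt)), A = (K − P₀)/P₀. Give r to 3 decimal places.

r ≈ 0.208 per year

A = (1050 − 44)/44 = 22.86364
96 = 1050/(1 + 22.86364·e^(−r·4)) → e^(−4r) = (10.9375 − 1)/22.86364 = 0.434642
r = −ln(0.434642)/4 = 0.83323/4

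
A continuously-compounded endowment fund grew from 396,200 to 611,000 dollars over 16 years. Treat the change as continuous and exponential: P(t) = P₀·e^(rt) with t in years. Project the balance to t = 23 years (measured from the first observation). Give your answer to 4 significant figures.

≈ 738,500 dollars

r = ln(611000/396200) / 16 ≈ 0.027074 per year
P(23) = 396200 · e^(0.027074·23) = 396200 · 1.86394 ≈ 738493.47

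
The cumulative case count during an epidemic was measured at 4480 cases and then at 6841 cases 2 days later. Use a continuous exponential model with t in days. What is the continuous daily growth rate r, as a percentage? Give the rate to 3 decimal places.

6841 = 4480 · e^(r·2)
e^(2r) = 6841/4480 = 1.52701
r = ln(1.52701) / 2 = 0.42331 / 2

r ≈ 21.166% per day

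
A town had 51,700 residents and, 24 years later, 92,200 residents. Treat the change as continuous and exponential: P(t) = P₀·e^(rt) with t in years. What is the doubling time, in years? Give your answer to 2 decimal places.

r = ln(92200/51700) / 24 = ln(1.78337) / 24 ≈ 0.024104 per year
doubling time = ln 2 / |r| = 0.69315 / 0.024104

doubling time ≈ 28.76 years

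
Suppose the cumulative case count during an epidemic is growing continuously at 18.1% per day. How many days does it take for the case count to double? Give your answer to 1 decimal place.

doubling time ≈ 3.8 days

doubling time = ln(2) / |r| = 0.69315 / 0.181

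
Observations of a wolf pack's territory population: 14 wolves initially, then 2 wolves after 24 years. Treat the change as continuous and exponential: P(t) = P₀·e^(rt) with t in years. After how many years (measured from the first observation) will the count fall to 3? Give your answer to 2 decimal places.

t ≈ 19.00 years

r = ln(2/14) / 24 ≈ -0.08108 per year
t = ln(3/14) / r = -1.54045 / -0.08108 ≈ 18.999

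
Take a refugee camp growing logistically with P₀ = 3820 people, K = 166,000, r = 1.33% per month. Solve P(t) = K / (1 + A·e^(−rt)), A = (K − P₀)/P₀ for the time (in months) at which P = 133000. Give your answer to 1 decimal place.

A = (166000 − 3820)/3820 = 42.4555
133000 = 166000/(1 + 42.4555·e^(−0.0133t)) → 1 + 42.4555·e^(−0.0133t) = 1.24812
e^(−0.0133t) = 0.005844 → t = ln(171.10852)/0.0133 = 5.1423/0.0133

t ≈ 386.6 months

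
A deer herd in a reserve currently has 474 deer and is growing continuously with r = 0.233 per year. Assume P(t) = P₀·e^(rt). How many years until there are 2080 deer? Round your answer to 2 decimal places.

t ≈ 6.35 years

2080 = 474 · e^(0.233·t)
t = ln(2080/474) / 0.233 = ln(4.38819) / 0.233 = 1.47892 / 0.233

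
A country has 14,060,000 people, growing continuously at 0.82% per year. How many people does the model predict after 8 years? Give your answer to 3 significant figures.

≈ 15,000,000 people

P(8) = 14060000 · e^(0.0082·8) = 14060000 · e^(0.0656)
= 14060000 · 1.0678 ≈ 15013261.14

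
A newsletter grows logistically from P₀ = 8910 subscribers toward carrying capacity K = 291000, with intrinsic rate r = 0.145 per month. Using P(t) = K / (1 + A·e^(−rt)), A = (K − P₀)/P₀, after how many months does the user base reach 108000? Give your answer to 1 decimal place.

t ≈ 20.2 months

A = (291000 − 8910)/8910 = 31.65993
108000 = 291000/(1 + 31.65993·e^(−0.145t)) → 1 + 31.65993·e^(−0.145t) = 2.69444
e^(−0.145t) = 0.05352 → t = ln(18.68455)/0.145 = 2.9277/0.145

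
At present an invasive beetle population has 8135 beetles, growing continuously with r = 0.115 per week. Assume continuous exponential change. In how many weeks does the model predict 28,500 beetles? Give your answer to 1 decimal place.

t ≈ 10.9 weeks

28500 = 8135 · e^(0.115·t)
t = ln(28500/8135) / 0.115 = ln(3.50338) / 0.115 = 1.25373 / 0.115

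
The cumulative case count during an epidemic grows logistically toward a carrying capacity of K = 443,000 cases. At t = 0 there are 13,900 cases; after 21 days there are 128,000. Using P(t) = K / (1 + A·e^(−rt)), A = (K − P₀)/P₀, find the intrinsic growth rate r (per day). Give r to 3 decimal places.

A = (443000 − 13900)/13900 = 30.8705
128000 = 443000/(1 + 30.8705·e^(−r·21)) → e^(−21r) = (3.46094 − 1)/30.8705 = 0.079718
r = −ln(0.079718)/21 = 2.52926/21

r ≈ 0.120 per day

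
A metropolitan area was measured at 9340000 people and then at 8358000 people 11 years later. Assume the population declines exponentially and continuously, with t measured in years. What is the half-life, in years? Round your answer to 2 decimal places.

r = ln(8358000/9340000) / 11 = ln(0.89486) / 11 ≈ -0.010099 per year
half-life = ln 2 / |r| = 0.69315 / 0.010099

half-life ≈ 68.64 years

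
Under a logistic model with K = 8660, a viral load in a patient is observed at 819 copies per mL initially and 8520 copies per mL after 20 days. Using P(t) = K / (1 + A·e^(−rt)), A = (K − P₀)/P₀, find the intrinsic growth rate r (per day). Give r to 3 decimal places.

A = (8660 − 819)/819 = 9.57387
8520 = 8660/(1 + 9.57387·e^(−r·20)) → e^(−20r) = (1.01643 − 1)/9.57387 = 0.001716
r = −ln(0.001716)/20 = 6.36757/20

r ≈ 0.318 per day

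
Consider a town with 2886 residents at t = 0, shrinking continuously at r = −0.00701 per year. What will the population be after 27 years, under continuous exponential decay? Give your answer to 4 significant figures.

≈ 2,388 residents

P(27) = 2886 · e^(-0.00701·27) = 2886 · e^(-0.18927)
= 2886 · 0.82756 ≈ 2388.35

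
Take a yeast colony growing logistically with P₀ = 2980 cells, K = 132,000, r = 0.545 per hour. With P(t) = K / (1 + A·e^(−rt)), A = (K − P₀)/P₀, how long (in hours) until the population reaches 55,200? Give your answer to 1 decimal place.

t ≈ 6.3 hours

A = (132000 − 2980)/2980 = 43.2953
55200 = 132000/(1 + 43.2953·e^(−0.545t)) → 1 + 43.2953·e^(−0.545t) = 2.3913
e^(−0.545t) = 0.032135 → t = ln(31.1185)/0.545 = 3.4378/0.545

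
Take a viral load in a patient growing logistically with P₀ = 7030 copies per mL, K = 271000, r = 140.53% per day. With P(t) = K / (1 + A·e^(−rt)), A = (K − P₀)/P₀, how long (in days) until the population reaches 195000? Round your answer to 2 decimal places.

A = (271000 − 7030)/7030 = 37.54908
195000 = 271000/(1 + 37.54908·e^(−1.4053t)) → 1 + 37.54908·e^(−1.4053t) = 1.38974
e^(−1.4053t) = 0.01038 → t = ln(96.34302)/1.4053 = 4.56791/1.4053

t ≈ 3.25 days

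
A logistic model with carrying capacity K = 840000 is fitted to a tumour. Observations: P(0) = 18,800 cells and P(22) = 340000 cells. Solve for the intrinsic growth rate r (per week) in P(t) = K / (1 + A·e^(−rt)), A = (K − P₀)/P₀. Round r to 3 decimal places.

r ≈ 0.154 per week

A = (840000 − 18800)/18800 = 43.68085
340000 = 840000/(1 + 43.68085·e^(−r·22)) → e^(−22r) = (2.47059 − 1)/43.68085 = 0.033667
r = −ln(0.033667)/22 = 3.39125/22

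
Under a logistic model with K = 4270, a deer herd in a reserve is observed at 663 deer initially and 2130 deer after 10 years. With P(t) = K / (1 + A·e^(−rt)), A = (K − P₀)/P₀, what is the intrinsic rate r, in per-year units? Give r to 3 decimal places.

A = (4270 − 663)/663 = 5.44042
2130 = 4270/(1 + 5.44042·e^(−r·10)) → e^(−10r) = (2.00469 − 1)/5.44042 = 0.184672
r = −ln(0.184672)/10 = 1.68917/10

r ≈ 0.169 per year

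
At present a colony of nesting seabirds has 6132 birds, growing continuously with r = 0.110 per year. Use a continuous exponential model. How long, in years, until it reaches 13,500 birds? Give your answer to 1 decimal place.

13500 = 6132 · e^(0.11·t)
t = ln(13500/6132) / 0.11 = ln(2.20157) / 0.11 = 0.78917 / 0.11

t ≈ 7.2 years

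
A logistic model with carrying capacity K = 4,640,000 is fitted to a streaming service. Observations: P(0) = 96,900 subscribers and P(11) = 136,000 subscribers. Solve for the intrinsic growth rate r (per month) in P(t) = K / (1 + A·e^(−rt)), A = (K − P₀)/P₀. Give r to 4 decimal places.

r ≈ 0.0316 per month

A = (4640000 − 96900)/96900 = 46.88442
136000 = 4640000/(1 + 46.88442·e^(−r·11)) → e^(−11r) = (34.11765 − 1)/46.88442 = 0.706368
r = −ln(0.706368)/11 = 0.34762/11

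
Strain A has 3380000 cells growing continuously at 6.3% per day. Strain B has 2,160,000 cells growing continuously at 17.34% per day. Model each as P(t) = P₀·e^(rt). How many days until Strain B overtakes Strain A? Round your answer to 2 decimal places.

t ≈ 4.06 days

3380000·e^(0.063t) = 2160000·e^(0.1734t)
3380000/2160000 = e^((0.1734 − 0.063)t) → ln(1.56481) = 0.1104·t
t = 0.44777 / 0.1104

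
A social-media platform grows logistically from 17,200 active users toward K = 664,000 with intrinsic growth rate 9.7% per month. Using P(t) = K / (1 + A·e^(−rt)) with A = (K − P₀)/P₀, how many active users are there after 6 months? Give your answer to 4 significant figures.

≈ 30,160 active users

A = (664000 − 17200)/17200 = 37.60465
P(6) = 664000 / (1 + 37.60465·e^(−0.097·6)) = 664000 / (1 + 37.60465·0.55878)
= 664000 / 22.01272 ≈ 30164.38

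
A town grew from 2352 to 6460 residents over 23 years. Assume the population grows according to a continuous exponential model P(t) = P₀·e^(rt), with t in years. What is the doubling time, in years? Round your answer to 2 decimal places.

r = ln(6460/2352) / 23 = ln(2.7466) / 23 ≈ 0.043929 per year
doubling time = ln 2 / |r| = 0.69315 / 0.043929

doubling time ≈ 15.78 years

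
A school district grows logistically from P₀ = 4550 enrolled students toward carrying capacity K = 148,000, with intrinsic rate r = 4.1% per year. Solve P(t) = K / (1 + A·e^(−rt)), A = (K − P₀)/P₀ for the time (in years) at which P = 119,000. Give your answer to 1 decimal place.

A = (148000 − 4550)/4550 = 31.52747
119000 = 148000/(1 + 31.52747·e^(−0.041t)) → 1 + 31.52747·e^(−0.041t) = 1.2437
e^(−0.041t) = 0.00773 → t = ln(129.37135)/0.041 = 4.86269/0.041

t ≈ 118.6 years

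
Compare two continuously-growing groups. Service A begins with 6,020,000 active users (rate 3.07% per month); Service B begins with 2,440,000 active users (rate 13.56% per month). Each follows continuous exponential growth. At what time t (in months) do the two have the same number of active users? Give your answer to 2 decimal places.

6020000·e^(0.0307t) = 2440000·e^(0.1356t)
6020000/2440000 = e^((0.1356 − 0.0307)t) → ln(2.46721) = 0.1049·t
t = 0.90309 / 0.1049

t ≈ 8.61 months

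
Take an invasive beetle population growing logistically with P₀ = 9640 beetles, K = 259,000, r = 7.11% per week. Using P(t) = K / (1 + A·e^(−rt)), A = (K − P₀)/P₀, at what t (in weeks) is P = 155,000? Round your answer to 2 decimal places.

A = (259000 − 9640)/9640 = 25.86722
155000 = 259000/(1 + 25.86722·e^(−0.0711t)) → 1 + 25.86722·e^(−0.0711t) = 1.67097
e^(−0.0711t) = 0.025939 → t = ln(38.55211)/0.0711 = 3.65201/0.0711

t ≈ 51.36 weeks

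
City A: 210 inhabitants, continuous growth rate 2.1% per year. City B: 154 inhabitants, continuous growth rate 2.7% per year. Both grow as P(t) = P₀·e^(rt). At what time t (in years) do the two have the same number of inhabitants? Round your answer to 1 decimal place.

t ≈ 51.7 years

210·e^(0.021t) = 154·e^(0.027t)
210/154 = e^((0.027 − 0.021)t) → ln(1.36364) = 0.006·t
t = 0.31015 / 0.006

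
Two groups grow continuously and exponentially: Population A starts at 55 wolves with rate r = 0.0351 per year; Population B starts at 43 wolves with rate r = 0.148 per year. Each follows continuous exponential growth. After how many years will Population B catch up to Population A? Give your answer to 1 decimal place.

55·e^(0.0351t) = 43·e^(0.148t)
55/43 = e^((0.148 − 0.0351)t) → ln(1.27907) = 0.1129·t
t = 0.24613 / 0.1129

t ≈ 2.2 years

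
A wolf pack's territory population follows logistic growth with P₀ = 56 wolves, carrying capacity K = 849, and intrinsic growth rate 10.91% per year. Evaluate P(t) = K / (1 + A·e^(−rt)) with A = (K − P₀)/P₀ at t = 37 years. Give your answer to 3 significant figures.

≈ 679 wolves

A = (849 − 56)/56 = 14.16071
P(37) = 849 / (1 + 14.16071·e^(−0.1091·37)) = 849 / (1 + 14.16071·0.017656)
= 849 / 1.25002 ≈ 679.19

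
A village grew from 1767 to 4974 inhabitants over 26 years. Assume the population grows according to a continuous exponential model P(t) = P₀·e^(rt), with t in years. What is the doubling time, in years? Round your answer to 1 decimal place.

doubling time ≈ 17.4 years

r = ln(4974/1767) / 26 = ln(2.81494) / 26 ≈ 0.039805 per year
doubling time = ln 2 / |r| = 0.69315 / 0.039805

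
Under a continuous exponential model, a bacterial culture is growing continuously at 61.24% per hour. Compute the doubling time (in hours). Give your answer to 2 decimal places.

doubling time = ln(2) / |r| = 0.69315 / 0.6124

doubling time ≈ 1.13 hours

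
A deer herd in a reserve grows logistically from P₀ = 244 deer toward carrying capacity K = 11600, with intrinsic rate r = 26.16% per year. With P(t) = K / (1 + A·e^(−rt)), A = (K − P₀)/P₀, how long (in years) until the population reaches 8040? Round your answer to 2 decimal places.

A = (11600 − 244)/244 = 46.54098
8040 = 11600/(1 + 46.54098·e^(−0.2616t)) → 1 + 46.54098·e^(−0.2616t) = 1.44279
e^(−0.2616t) = 0.009514 → t = ln(105.10941)/0.2616 = 4.655/0.2616

t ≈ 17.79 years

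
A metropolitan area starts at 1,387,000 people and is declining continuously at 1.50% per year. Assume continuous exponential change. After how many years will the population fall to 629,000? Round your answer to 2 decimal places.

t ≈ 52.72 years

629000 = 1387000 · e^(-0.015·t)
t = ln(629000/1387000) / -0.015 = ln(0.4535) / -0.015 = -0.79077 / -0.015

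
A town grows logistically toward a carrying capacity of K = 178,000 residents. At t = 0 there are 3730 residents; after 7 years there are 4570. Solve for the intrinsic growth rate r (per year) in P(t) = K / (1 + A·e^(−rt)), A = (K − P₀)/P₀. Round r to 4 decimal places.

A = (178000 − 3730)/3730 = 46.72118
4570 = 178000/(1 + 46.72118·e^(−r·7)) → e^(−7r) = (38.94967 − 1)/46.72118 = 0.812258
r = −ln(0.812258)/7 = 0.20794/7

r ≈ 0.0297 per year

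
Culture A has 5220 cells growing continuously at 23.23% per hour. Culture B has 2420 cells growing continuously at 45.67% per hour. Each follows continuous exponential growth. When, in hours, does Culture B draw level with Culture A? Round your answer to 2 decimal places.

5220·e^(0.2323t) = 2420·e^(0.4567t)
5220/2420 = e^((0.4567 − 0.2323)t) → ln(2.15702) = 0.2244·t
t = 0.76873 / 0.2244

t ≈ 3.43 hours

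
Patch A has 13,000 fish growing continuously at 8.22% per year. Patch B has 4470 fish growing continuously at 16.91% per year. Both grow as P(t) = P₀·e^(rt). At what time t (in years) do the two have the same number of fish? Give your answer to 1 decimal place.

t ≈ 12.3 years

13000·e^(0.0822t) = 4470·e^(0.1691t)
13000/4470 = e^((0.1691 − 0.0822)t) → ln(2.90828) = 0.0869·t
t = 1.06756 / 0.0869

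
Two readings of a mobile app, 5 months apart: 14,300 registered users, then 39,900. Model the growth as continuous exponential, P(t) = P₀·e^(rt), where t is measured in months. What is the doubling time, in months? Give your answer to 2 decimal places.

doubling time ≈ 3.38 months

r = ln(39900/14300) / 5 = ln(2.79021) / 5 ≈ 0.205223 per month
doubling time = ln 2 / |r| = 0.69315 / 0.205223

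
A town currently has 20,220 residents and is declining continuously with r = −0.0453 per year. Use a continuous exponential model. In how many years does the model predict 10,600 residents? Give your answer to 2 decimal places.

10600 = 20220 · e^(-0.0453·t)
t = ln(10600/20220) / -0.0453 = ln(0.52423) / -0.0453 = -0.64582 / -0.0453

t ≈ 14.26 years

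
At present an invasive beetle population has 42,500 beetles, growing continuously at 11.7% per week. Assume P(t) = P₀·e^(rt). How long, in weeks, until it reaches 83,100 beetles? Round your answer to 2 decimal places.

t ≈ 5.73 weeks

83100 = 42500 · e^(0.117·t)
t = ln(83100/42500) / 0.117 = ln(1.95529) / 0.117 = 0.67054 / 0.117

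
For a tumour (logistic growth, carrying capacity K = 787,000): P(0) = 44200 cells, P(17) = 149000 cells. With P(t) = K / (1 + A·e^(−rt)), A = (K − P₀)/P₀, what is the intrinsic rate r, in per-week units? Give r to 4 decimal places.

r ≈ 0.0804 per week

A = (787000 − 44200)/44200 = 16.80543
149000 = 787000/(1 + 16.80543·e^(−r·17)) → e^(−17r) = (5.28188 − 1)/16.80543 = 0.254791
r = −ln(0.254791)/17 = 1.36731/17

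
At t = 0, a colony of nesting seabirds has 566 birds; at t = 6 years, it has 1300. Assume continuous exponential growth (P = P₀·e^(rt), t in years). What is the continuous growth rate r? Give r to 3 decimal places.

1300 = 566 · e^(r·6)
e^(6r) = 1300/566 = 2.29682
r = ln(2.29682) / 6 = 0.83153 / 6

r ≈ 0.139 per year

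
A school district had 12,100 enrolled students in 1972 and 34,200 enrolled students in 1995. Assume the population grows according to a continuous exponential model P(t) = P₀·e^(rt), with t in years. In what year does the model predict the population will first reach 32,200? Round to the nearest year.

year 1994

r = ln(34200/12100) / 23 = 1.03902/23 ≈ 0.045175 per year
t = ln(32200/12100) / r = 0.97876/0.045175 ≈ 21.67 years after 1972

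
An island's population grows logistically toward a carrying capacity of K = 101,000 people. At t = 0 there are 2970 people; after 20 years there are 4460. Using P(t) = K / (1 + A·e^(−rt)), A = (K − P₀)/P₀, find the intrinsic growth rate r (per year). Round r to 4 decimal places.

r ≈ 0.0211 per year

A = (101000 − 2970)/2970 = 33.00673
4460 = 101000/(1 + 33.00673·e^(−r·20)) → e^(−20r) = (22.64574 − 1)/33.00673 = 0.655798
r = −ln(0.655798)/20 = 0.4219/20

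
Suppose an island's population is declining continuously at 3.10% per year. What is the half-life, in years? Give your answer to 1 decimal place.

half-life ≈ 22.4 years

half-life = ln(2) / |r| = 0.69315 / 0.031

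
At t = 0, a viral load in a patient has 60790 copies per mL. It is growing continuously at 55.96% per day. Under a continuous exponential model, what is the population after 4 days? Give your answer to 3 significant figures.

P(4) = 60790 · e^(0.5596·4) = 60790 · e^(2.2384)
= 60790 · 9.37831 ≈ 570107.71

≈ 570,000 copies per mL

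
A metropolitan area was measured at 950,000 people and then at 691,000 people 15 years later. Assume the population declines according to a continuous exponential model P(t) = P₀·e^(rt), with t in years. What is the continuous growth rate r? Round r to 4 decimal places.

r ≈ -0.0212 per year

691000 = 950000 · e^(r·15)
e^(15r) = 691000/950000 = 0.72737
r = ln(0.72737) / 15 = -0.31832 / 15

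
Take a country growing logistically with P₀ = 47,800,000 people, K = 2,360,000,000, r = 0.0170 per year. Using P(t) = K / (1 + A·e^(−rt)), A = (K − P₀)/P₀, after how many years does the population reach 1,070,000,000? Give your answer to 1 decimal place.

A = (2360000000 − 47800000)/47800000 = 48.37238
1070000000 = 2360000000/(1 + 48.37238·e^(−0.017t)) → 1 + 48.37238·e^(−0.017t) = 2.20561
e^(−0.017t) = 0.024923 → t = ln(40.12283)/0.017 = 3.69195/0.017

t ≈ 217.2 years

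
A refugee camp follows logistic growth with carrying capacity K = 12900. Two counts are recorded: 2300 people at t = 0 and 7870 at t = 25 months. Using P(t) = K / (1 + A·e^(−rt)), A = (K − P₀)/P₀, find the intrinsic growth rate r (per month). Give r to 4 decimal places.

r ≈ 0.0790 per month

A = (12900 − 2300)/2300 = 4.6087
7870 = 12900/(1 + 4.6087·e^(−r·25)) → e^(−25r) = (1.63914 − 1)/4.6087 = 0.13868
r = −ln(0.13868)/25 = 1.97558/25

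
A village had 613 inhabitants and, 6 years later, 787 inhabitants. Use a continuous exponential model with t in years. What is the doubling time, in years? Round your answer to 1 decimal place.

r = ln(787/613) / 6 = ln(1.28385) / 6 ≈ 0.041644 per year
doubling time = ln 2 / |r| = 0.69315 / 0.041644

doubling time ≈ 16.6 years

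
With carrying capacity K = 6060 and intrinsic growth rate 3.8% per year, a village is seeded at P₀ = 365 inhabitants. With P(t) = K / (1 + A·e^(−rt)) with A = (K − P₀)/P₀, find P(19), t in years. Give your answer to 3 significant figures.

≈ 706 inhabitants

A = (6060 − 365)/365 = 15.60274
P(19) = 6060 / (1 + 15.60274·e^(−0.038·19)) = 6060 / (1 + 15.60274·0.48578)
= 6060 / 8.57949 ≈ 706.34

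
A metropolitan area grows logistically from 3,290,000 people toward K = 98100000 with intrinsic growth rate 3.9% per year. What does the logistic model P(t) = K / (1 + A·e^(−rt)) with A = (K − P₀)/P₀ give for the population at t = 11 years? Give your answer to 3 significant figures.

A = (98100000 − 3290000)/3290000 = 28.81763
P(11) = 98100000 / (1 + 28.81763·e^(−0.039·11)) = 98100000 / (1 + 28.81763·0.65116)
= 98100000 / 19.76489 ≈ 4963347.78

≈ 4,960,000 people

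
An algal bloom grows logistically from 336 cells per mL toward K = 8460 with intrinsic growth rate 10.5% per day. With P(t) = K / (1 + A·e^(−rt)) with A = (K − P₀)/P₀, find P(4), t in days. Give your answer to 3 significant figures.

A = (8460 − 336)/336 = 24.17857
P(4) = 8460 / (1 + 24.17857·e^(−0.105·4)) = 8460 / (1 + 24.17857·0.657047)
= 8460 / 16.88645 ≈ 500.99

≈ 501 cells per mL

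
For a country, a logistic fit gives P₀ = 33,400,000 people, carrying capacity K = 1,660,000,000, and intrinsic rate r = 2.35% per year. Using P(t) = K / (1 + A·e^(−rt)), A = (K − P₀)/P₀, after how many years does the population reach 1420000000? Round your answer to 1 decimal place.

A = (1660000000 − 33400000)/33400000 = 48.7006
1420000000 = 1660000000/(1 + 48.7006·e^(−0.0235t)) → 1 + 48.7006·e^(−0.0235t) = 1.16901
e^(−0.0235t) = 0.00347 → t = ln(288.14521)/0.0235 = 5.66346/0.0235

t ≈ 241.0 years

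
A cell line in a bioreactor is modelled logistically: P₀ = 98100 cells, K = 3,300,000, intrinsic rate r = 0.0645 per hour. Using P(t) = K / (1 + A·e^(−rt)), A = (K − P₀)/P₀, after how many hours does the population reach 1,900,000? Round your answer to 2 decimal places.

t ≈ 58.77 hours

A = (3300000 − 98100)/98100 = 32.63914
1900000 = 3300000/(1 + 32.63914·e^(−0.0645t)) → 1 + 32.63914·e^(−0.0645t) = 1.73684
e^(−0.0645t) = 0.022575 → t = ln(44.29598)/0.0645 = 3.79089/0.0645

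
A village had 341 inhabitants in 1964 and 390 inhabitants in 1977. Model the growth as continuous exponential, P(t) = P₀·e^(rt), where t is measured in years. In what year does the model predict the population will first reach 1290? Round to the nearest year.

year 2093

r = ln(390/341) / 13 = 0.13426/13 ≈ 0.010328 per year
t = ln(1290/341) / r = 1.33052/0.010328 ≈ 128.83 years after 1964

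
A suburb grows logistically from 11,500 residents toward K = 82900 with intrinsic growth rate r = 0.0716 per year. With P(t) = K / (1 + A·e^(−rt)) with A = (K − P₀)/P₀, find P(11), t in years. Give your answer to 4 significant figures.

A = (82900 − 11500)/11500 = 6.2087
P(11) = 82900 / (1 + 6.2087·e^(−0.0716·11)) = 82900 / (1 + 6.2087·0.454935)
= 82900 / 3.82456 ≈ 21675.72

≈ 21,680 residents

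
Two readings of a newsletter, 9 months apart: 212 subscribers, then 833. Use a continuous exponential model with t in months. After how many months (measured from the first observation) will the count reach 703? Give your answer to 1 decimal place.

r = ln(833/212) / 9 ≈ 0.15205 per month
t = ln(703/212) / r = 1.19877 / 0.15205 ≈ 7.884

t ≈ 7.9 months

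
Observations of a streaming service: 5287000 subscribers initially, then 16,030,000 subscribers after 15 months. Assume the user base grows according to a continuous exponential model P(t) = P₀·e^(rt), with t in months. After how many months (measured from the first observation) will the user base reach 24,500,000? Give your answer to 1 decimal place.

r = ln(16030000/5287000) / 15 ≈ 0.073947 per month
t = ln(24500000/5287000) / r = 1.53342 / 0.073947 ≈ 20.737

t ≈ 20.7 months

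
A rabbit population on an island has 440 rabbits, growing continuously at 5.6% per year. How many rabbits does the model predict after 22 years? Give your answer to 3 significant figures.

P(22) = 440 · e^(0.056·22) = 440 · e^(1.232)
= 440 · 3.42808 ≈ 1508.35

≈ 1,510 rabbits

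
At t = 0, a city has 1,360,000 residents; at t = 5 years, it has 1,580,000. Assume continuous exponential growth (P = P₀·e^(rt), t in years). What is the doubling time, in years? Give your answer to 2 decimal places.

r = ln(1580000/1360000) / 5 = ln(1.16176) / 5 ≈ 0.029988 per year
doubling time = ln 2 / |r| = 0.69315 / 0.029988

doubling time ≈ 23.11 years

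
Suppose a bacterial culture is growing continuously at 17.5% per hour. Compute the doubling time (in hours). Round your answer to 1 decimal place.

doubling time ≈ 4.0 hours

doubling time = ln(2) / |r| = 0.69315 / 0.175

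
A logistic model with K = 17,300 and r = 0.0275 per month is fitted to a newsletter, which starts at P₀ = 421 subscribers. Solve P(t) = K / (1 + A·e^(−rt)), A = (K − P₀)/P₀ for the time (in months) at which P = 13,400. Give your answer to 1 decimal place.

t ≈ 179.1 months

A = (17300 − 421)/421 = 40.09264
13400 = 17300/(1 + 40.09264·e^(−0.0275t)) → 1 + 40.09264·e^(−0.0275t) = 1.29104
e^(−0.0275t) = 0.007259 → t = ln(137.75419)/0.0275 = 4.92547/0.0275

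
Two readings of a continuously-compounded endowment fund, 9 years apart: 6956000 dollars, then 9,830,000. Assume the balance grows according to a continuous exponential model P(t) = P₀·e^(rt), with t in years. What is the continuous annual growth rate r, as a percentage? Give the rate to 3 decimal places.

r ≈ 3.843% per year

9830000 = 6956000 · e^(r·9)
e^(9r) = 9830000/6956000 = 1.41317
r = ln(1.41317) / 9 = 0.34583 / 9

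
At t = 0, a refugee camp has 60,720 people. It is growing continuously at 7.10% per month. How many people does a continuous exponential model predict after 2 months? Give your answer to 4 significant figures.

P(2) = 60720 · e^(0.071·2) = 60720 · e^(0.142)
= 60720 · 1.15258 ≈ 69984.45

≈ 69,980 people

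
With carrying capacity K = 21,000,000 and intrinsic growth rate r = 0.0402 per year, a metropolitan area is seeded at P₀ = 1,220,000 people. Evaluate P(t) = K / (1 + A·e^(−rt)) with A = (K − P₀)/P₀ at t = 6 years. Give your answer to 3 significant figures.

≈ 1,530,000 people

A = (21000000 − 1220000)/1220000 = 16.21311
P(6) = 21000000 / (1 + 16.21311·e^(−0.0402·6)) = 21000000 / (1 + 16.21311·0.785684)
= 21000000 / 13.73839 ≈ 1528563.11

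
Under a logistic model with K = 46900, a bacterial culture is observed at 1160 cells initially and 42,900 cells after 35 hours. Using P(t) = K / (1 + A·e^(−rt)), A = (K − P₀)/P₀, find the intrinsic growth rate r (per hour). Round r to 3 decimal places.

A = (46900 − 1160)/1160 = 39.43103
42900 = 46900/(1 + 39.43103·e^(−r·35)) → e^(−35r) = (1.09324 − 1)/39.43103 = 0.002365
r = −ln(0.002365)/35 = 6.04713/35

r ≈ 0.173 per hour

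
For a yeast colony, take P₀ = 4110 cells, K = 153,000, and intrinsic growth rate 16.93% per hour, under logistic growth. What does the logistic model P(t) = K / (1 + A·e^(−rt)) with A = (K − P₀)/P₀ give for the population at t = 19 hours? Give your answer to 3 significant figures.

≈ 62,400 cells

A = (153000 − 4110)/4110 = 36.22628
P(19) = 153000 / (1 + 36.22628·e^(−0.1693·19)) = 153000 / (1 + 36.22628·0.040087)
= 153000 / 2.45221 ≈ 62392.76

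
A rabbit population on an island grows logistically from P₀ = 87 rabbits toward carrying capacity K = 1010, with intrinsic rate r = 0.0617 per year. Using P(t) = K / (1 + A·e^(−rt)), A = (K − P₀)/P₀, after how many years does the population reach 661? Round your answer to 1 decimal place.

t ≈ 48.6 years

A = (1010 − 87)/87 = 10.6092
661 = 1010/(1 + 10.6092·e^(−0.0617t)) → 1 + 10.6092·e^(−0.0617t) = 1.52799
e^(−0.0617t) = 0.049767 → t = ln(20.09363)/0.0617 = 3.0004/0.0617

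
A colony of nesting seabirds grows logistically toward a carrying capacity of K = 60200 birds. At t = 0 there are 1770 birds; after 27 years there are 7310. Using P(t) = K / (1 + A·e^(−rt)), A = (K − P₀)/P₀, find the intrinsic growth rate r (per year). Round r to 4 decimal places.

r ≈ 0.0562 per year

A = (60200 − 1770)/1770 = 33.0113
7310 = 60200/(1 + 33.0113·e^(−r·27)) → e^(−27r) = (8.23529 − 1)/33.0113 = 0.219176
r = −ln(0.219176)/27 = 1.51788/27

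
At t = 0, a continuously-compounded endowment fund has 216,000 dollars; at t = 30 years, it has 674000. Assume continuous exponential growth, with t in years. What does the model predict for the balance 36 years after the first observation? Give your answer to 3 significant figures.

r = ln(674000/216000) / 30 ≈ 0.037932 per year
P(36) = 216000 · e^(0.037932·36) = 216000 · 3.91785 ≈ 846254.76

≈ 846,000 dollars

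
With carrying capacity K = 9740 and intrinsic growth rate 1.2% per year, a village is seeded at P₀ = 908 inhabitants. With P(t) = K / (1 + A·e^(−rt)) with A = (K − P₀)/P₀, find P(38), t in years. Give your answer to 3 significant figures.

A = (9740 − 908)/908 = 9.72687
P(38) = 9740 / (1 + 9.72687·e^(−0.012·38)) = 9740 / (1 + 9.72687·0.633814)
= 9740 / 7.16503 ≈ 1359.38

≈ 1,360 inhabitants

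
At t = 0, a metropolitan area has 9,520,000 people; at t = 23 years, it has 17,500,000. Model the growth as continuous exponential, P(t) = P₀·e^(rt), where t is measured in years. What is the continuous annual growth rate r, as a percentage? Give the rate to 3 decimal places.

17500000 = 9520000 · e^(r·23)
e^(23r) = 17500000/9520000 = 1.83824
r = ln(1.83824) / 23 = 0.60881 / 23

r ≈ 2.647% per year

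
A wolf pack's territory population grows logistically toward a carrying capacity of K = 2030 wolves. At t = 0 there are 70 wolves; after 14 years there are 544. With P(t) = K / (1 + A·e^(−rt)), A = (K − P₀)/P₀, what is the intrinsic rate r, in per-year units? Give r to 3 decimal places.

A = (2030 − 70)/70 = 28
544 = 2030/(1 + 28·e^(−r·14)) → e^(−14r) = (3.73162 − 1)/28 = 0.097558
r = −ln(0.097558)/14 = 2.32731/14

r ≈ 0.166 per year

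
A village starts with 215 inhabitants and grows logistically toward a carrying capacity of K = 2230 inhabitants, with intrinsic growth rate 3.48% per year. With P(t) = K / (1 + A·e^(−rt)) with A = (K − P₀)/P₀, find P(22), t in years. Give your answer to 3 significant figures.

≈ 416 inhabitants

A = (2230 − 215)/215 = 9.37209
P(22) = 2230 / (1 + 9.37209·e^(−0.0348·22)) = 2230 / (1 + 9.37209·0.465055)
= 2230 / 5.35854 ≈ 416.16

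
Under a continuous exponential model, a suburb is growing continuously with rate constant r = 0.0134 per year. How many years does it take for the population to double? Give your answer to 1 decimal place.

doubling time = ln(2) / |r| = 0.69315 / 0.0134

doubling time ≈ 51.7 years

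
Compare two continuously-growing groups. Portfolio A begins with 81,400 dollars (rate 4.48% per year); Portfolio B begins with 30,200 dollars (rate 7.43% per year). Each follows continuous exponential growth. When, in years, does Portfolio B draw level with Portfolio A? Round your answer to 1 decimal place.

t ≈ 33.6 years

81400·e^(0.0448t) = 30200·e^(0.0743t)
81400/30200 = e^((0.0743 − 0.0448)t) → ln(2.69536) = 0.0295·t
t = 0.99153 / 0.0295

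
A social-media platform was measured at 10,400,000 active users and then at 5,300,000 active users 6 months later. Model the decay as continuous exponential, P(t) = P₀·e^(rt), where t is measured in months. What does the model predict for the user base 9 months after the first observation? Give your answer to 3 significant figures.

≈ 3,780,000 active users

r = ln(5300000/10400000) / 6 ≈ -0.11235 per month
P(9) = 10400000 · e^(-0.11235·9) = 10400000 · 0.3638 ≈ 3783529.59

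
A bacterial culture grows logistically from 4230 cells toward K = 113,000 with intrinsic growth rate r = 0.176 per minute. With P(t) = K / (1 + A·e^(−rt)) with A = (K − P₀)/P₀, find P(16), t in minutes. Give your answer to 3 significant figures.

≈ 44,500 cells

A = (113000 − 4230)/4230 = 25.71395
P(16) = 113000 / (1 + 25.71395·e^(−0.176·16)) = 113000 / (1 + 25.71395·0.059845)
= 113000 / 2.53885 ≈ 44508.39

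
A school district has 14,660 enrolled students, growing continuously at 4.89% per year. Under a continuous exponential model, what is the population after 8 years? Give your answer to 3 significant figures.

≈ 21,700 enrolled students

P(8) = 14660 · e^(0.0489·8) = 14660 · e^(0.3912)
= 14660 · 1.47875 ≈ 21678.54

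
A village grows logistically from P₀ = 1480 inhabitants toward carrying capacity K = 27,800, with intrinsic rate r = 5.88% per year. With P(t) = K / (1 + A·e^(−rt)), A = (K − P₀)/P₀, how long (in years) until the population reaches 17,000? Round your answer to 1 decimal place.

A = (27800 − 1480)/1480 = 17.78378
17000 = 27800/(1 + 17.78378·e^(−0.0588t)) → 1 + 17.78378·e^(−0.0588t) = 1.63529
e^(−0.0588t) = 0.035723 → t = ln(27.99299)/0.0588 = 3.33195/0.0588

t ≈ 56.7 years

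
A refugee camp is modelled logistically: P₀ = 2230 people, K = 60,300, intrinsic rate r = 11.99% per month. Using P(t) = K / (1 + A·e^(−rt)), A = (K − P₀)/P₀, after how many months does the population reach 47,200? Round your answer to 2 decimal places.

t ≈ 37.88 months

A = (60300 − 2230)/2230 = 26.04036
47200 = 60300/(1 + 26.04036·e^(−0.1199t)) → 1 + 26.04036·e^(−0.1199t) = 1.27754
e^(−0.1199t) = 0.010658 → t = ln(93.8248)/0.1199 = 4.54143/0.1199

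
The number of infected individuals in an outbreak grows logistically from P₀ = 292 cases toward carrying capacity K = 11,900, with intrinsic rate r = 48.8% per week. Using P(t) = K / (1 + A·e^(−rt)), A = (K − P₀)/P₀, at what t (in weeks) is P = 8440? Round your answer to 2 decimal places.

A = (11900 − 292)/292 = 39.75342
8440 = 11900/(1 + 39.75342·e^(−0.488t)) → 1 + 39.75342·e^(−0.488t) = 1.40995
e^(−0.488t) = 0.010312 → t = ln(96.97078)/0.488 = 4.57441/0.488

t ≈ 9.37 weeks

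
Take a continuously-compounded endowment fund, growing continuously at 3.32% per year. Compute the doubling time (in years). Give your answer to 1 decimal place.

doubling time ≈ 20.9 years

doubling time = ln(2) / |r| = 0.69315 / 0.0332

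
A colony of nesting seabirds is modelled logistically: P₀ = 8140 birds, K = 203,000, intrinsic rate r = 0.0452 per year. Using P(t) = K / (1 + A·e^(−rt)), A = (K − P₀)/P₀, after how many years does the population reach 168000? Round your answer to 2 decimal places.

A = (203000 − 8140)/8140 = 23.93857
168000 = 203000/(1 + 23.93857·e^(−0.0452t)) → 1 + 23.93857·e^(−0.0452t) = 1.20833
e^(−0.0452t) = 0.008703 → t = ln(114.90516)/0.0452 = 4.74411/0.0452

t ≈ 104.96 years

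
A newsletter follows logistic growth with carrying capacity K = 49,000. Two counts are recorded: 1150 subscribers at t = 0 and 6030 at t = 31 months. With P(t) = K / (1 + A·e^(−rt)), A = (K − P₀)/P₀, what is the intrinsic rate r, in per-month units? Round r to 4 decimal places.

r ≈ 0.0569 per month

A = (49000 − 1150)/1150 = 41.6087
6030 = 49000/(1 + 41.6087·e^(−r·31)) → e^(−31r) = (8.12604 − 1)/41.6087 = 0.171263
r = −ln(0.171263)/31 = 1.76455/31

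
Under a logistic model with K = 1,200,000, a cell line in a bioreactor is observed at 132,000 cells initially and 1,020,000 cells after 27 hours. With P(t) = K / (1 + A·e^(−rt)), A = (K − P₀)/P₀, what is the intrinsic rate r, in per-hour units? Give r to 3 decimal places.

A = (1200000 − 132000)/132000 = 8.09091
1020000 = 1200000/(1 + 8.09091·e^(−r·27)) → e^(−27r) = (1.17647 − 1)/8.09091 = 0.021811
r = −ln(0.021811)/27 = 3.82534/27

r ≈ 0.142 per hour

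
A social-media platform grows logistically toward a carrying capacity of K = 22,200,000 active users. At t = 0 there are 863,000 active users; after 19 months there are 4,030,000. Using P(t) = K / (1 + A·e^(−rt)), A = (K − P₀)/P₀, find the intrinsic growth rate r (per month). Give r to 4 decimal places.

A = (22200000 − 863000)/863000 = 24.72422
4030000 = 22200000/(1 + 24.72422·e^(−r·19)) → e^(−19r) = (5.50868 − 1)/24.72422 = 0.182359
r = −ln(0.182359)/19 = 1.70178/19

r ≈ 0.0896 per month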